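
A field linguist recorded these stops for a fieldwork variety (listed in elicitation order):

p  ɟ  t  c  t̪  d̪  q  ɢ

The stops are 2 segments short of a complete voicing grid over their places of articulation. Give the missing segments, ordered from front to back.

/b/, /d/

bilabial: voiceless /p/, voiced —.
dental: voiceless /t̪/, voiced /d̪/.
alveolar: voiceless /t/, voiced —.
palatal: voiceless /c/, voiced /ɟ/.
uvular: voiceless /q/, voiced /ɢ/.
Gaps, from front to back: bilabial lacks voiced (/b/); alveolar lacks voiced (/d/).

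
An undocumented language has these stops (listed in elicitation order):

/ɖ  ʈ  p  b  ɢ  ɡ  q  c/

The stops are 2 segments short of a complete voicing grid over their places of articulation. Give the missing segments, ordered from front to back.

bilabial: voiceless /p/, voiced /b/.
retroflex: voiceless /ʈ/, voiced /ɖ/.
palatal: voiceless /c/, voiced —.
velar: voiceless —, voiced /ɡ/.
uvular: voiceless /q/, voiced /ɢ/.
Gaps, from front to back: palatal lacks voiced (/ɟ/); velar lacks voiceless (/k/).

/ɟ/, /k/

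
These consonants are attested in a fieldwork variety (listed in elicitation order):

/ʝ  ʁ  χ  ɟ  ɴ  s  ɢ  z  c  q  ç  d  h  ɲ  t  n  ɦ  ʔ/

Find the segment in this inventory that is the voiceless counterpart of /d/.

/d/ is a voiced alveolar stop.
The voiceless counterpart is a voiceless alveolar stop — in this inventory, /t/.

/t/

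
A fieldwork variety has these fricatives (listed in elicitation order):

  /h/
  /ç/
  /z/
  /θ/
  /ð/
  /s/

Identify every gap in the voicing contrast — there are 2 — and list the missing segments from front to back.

/ʝ/, /ɦ/

place of articulation  voiceless  voiced  
dental            θ         ð       
alveolar          s         z       
palatal           ç         —       
glottal           h         —       
Gaps, from front to back: palatal lacks voiced (/ʝ/); glottal lacks voiced (/ɦ/).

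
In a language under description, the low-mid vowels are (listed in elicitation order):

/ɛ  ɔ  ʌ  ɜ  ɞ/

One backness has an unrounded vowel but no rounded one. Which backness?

front

Unrounded: /ɛ/ (front), /ɜ/ (central), /ʌ/ (back).
Rounded: /ɞ/ (central), /ɔ/ (back).
Every backness has a rounded member except front, where /œ/ would be expected.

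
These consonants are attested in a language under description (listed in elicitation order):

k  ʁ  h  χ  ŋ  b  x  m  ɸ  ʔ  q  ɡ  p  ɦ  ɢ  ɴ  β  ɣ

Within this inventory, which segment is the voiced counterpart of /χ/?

/χ/ is a voiceless uvular fricative.
The voiced counterpart is a voiced uvular fricative — in this inventory, /ʁ/.

/ʁ/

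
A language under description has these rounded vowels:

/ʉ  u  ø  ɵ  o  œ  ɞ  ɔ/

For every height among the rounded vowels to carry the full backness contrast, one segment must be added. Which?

/y/

Front: /ø/ (high-mid), /œ/ (low-mid).
Central: /ʉ/ (high), /ɵ/ (high-mid), /ɞ/ (low-mid).
Back: /u/ (high), /o/ (high-mid), /ɔ/ (low-mid).
The high row has no front member, so the gap is the high front rounded vowel /y/.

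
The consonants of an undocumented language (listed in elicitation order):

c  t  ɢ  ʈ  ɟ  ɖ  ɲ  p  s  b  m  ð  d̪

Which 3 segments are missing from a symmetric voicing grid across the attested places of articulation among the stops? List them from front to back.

place of articulation  voiceless  voiced  
bilabial          p         b       
dental            —         d̪      
alveolar          t         —       
retroflex         ʈ         ɖ       
palatal           c         ɟ       
uvular            —         ɢ       
Gaps, from front to back: dental lacks voiceless (/t̪/); alveolar lacks voiced (/d/); uvular lacks voiceless (/q/).

/t̪/, /d/, /q/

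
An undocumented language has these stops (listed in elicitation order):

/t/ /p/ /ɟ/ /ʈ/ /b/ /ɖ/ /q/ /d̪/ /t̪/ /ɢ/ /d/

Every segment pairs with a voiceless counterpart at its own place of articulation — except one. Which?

Bilabial: /p/ ~ /b/
Dental: /t̪/ ~ /d̪/
Alveolar: /t/ ~ /d/
Retroflex: /ʈ/ ~ /ɖ/
Uvular: /q/ ~ /ɢ/
Palatal: only /ɟ/ (voiced); no voiceless partner.
So /ɟ/ is the unpaired segment.

/ɟ/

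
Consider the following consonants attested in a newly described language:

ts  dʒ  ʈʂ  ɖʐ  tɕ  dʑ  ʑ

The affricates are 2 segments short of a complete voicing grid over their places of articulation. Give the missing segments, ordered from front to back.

Voiceless: /ts/ (alveolar), /ʈʂ/ (retroflex), /tɕ/ (alveolo-palatal).
Voiced: /dʒ/ (postalveolar), /ɖʐ/ (retroflex), /dʑ/ (alveolo-palatal).
Gaps, from front to back: alveolar lacks voiced (/dz/); postalveolar lacks voiceless (/tʃ/).

/dz/, /tʃ/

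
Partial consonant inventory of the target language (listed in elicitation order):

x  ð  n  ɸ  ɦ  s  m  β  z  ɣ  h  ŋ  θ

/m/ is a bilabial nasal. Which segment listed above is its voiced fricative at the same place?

/β/

The voiced fricative at the same place is a voiced bilabial fricative — in this inventory, /β/.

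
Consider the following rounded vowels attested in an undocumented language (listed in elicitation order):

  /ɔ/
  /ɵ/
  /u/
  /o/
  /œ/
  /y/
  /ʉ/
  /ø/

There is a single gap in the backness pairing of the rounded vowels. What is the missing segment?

Front: /y/ (high), /ø/ (high-mid), /œ/ (low-mid).
Central: /ʉ/ (high), /ɵ/ (high-mid).
Back: /u/ (high), /o/ (high-mid), /ɔ/ (low-mid).
The low-mid row has no central member, so the gap is the low-mid central rounded vowel /ɞ/.

/ɞ/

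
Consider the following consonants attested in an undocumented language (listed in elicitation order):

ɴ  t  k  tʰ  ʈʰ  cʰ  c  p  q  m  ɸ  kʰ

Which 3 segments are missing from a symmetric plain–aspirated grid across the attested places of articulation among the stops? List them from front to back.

place of articulation  plain     aspirated
bilabial          p         —       
alveolar          t         tʰ      
retroflex         —         ʈʰ      
palatal           c         cʰ      
velar             k         kʰ      
uvular            q         —       
Gaps, from front to back: bilabial lacks aspirated (/pʰ/); retroflex lacks plain (/ʈ/); uvular lacks aspirated (/qʰ/).

/pʰ/, /ʈ/, /qʰ/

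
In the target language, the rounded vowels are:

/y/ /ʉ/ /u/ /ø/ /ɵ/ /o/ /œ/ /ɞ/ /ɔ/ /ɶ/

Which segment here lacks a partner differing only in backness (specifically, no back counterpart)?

/ɶ/

High: /y/ ~ /ʉ/ ~ /u/
High-mid: /ø/ ~ /ɵ/ ~ /o/
Low-mid: /œ/ ~ /ɞ/ ~ /ɔ/
Low: only /ɶ/ (front); no back partner.
So /ɶ/ is the unpaired segment.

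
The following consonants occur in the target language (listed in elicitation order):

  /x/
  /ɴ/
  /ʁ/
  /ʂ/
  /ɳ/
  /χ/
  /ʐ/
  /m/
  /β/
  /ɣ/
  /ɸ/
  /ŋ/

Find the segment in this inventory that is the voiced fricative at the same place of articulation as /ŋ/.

/ɣ/

/ŋ/ is a velar nasal.
The voiced fricative at the same place is a voiced velar fricative — in this inventory, /ɣ/.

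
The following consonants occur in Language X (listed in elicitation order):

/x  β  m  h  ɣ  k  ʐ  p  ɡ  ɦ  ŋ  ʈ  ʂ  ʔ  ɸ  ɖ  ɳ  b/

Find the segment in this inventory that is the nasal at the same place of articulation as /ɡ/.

/ŋ/

/ɡ/ is a voiced velar stop.
The nasal at the same place is a velar nasal — in this inventory, /ŋ/.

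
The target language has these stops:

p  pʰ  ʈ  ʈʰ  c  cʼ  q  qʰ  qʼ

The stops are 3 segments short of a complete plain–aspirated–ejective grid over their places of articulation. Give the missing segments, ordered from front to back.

Plain: /p/ (bilabial), /ʈ/ (retroflex), /c/ (palatal), /q/ (uvular).
Aspirated: /pʰ/ (bilabial), /ʈʰ/ (retroflex), /qʰ/ (uvular).
Ejective: /cʼ/ (palatal), /qʼ/ (uvular).
Gaps, from front to back: bilabial lacks ejective (/pʼ/); retroflex lacks ejective (/ʈʼ/); palatal lacks aspirated (/cʰ/).

/pʼ/, /ʈʼ/, /cʰ/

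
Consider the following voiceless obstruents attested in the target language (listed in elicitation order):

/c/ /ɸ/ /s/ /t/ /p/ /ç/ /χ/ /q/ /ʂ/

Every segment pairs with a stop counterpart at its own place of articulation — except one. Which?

Bilabial: /p/ ~ /ɸ/
Alveolar: /t/ ~ /s/
Palatal: /c/ ~ /ç/
Uvular: /q/ ~ /χ/
Retroflex: only /ʂ/ (fricative); no stop partner.
So /ʂ/ is the unpaired segment.

/ʂ/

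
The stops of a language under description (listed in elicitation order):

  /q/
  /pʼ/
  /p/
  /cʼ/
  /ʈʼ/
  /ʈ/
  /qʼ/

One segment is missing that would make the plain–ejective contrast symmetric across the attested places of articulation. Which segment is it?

/c/

Plain: /p/ (bilabial), /ʈ/ (retroflex), /q/ (uvular).
Ejective: /pʼ/ (bilabial), /ʈʼ/ (retroflex), /cʼ/ (palatal), /qʼ/ (uvular).
The palatal row has no plain member, so the gap is the plain palatal stop /c/.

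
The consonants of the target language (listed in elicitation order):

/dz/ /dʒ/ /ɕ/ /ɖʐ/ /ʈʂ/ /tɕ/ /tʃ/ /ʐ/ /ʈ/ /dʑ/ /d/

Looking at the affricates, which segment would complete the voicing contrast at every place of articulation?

Voiceless: /tʃ/ (postalveolar), /ʈʂ/ (retroflex), /tɕ/ (alveolo-palatal).
Voiced: /dz/ (alveolar), /dʒ/ (postalveolar), /ɖʐ/ (retroflex), /dʑ/ (alveolo-palatal).
The alveolar row has no voiceless member, so the gap is the voiceless alveolar affricate /ts/.

/ts/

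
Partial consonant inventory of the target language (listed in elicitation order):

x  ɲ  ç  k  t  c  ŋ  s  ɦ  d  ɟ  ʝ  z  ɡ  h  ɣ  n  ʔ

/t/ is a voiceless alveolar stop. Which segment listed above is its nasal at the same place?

The nasal at the same place is an alveolar nasal — in this inventory, /n/.

/n/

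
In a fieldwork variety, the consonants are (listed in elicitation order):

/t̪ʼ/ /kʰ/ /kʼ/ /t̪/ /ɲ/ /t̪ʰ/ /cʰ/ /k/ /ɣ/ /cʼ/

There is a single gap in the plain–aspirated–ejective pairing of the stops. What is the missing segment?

/c/

dental: plain /t̪/, aspirated /t̪ʰ/, ejective /t̪ʼ/.
palatal: plain —, aspirated /cʰ/, ejective /cʼ/.
velar: plain /k/, aspirated /kʰ/, ejective /kʼ/.
The palatal row has no plain member, so the gap is the plain palatal stop /c/.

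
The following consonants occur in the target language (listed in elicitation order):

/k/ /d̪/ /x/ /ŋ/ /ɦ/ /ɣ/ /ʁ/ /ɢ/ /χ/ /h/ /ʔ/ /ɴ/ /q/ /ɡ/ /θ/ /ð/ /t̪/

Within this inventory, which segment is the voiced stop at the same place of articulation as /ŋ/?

/ɡ/

/ŋ/ is a velar nasal.
The voiced stop at the same place is a voiced velar stop — in this inventory, /ɡ/.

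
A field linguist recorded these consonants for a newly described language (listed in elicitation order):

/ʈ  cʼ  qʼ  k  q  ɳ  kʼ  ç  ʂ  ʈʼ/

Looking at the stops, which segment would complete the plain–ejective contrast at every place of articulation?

Plain: /ʈ/ (retroflex), /k/ (velar), /q/ (uvular).
Ejective: /ʈʼ/ (retroflex), /cʼ/ (palatal), /kʼ/ (velar), /qʼ/ (uvular).
The palatal row has no plain member, so the gap is the plain palatal stop /c/.

/c/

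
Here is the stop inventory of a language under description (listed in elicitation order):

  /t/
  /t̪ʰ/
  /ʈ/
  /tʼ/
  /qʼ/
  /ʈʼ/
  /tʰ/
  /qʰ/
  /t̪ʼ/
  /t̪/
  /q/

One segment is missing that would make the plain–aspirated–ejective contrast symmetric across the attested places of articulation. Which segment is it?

Plain: /t̪/ (dental), /t/ (alveolar), /ʈ/ (retroflex), /q/ (uvular).
Aspirated: /t̪ʰ/ (dental), /tʰ/ (alveolar), /qʰ/ (uvular).
Ejective: /t̪ʼ/ (dental), /tʼ/ (alveolar), /ʈʼ/ (retroflex), /qʼ/ (uvular).
The retroflex row has no aspirated member, so the gap is the aspirated retroflex stop /ʈʰ/.

/ʈʰ/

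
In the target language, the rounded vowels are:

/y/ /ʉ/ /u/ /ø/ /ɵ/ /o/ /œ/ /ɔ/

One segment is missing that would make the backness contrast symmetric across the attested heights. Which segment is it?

high: front /y/, central /ʉ/, back /u/.
high-mid: front /ø/, central /ɵ/, back /o/.
low-mid: front /œ/, central —, back /ɔ/.
The low-mid row has no central member, so the gap is the low-mid central rounded vowel /ɞ/.

/ɞ/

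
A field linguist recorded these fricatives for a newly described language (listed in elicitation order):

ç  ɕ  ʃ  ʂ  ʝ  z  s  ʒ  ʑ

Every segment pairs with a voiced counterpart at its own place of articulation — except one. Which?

/ʂ/

Alveolar: /s/ ~ /z/
Postalveolar: /ʃ/ ~ /ʒ/
Alveolo-palatal: /ɕ/ ~ /ʑ/
Palatal: /ç/ ~ /ʝ/
Retroflex: only /ʂ/ (voiceless); no voiced partner.
So /ʂ/ is the unpaired segment.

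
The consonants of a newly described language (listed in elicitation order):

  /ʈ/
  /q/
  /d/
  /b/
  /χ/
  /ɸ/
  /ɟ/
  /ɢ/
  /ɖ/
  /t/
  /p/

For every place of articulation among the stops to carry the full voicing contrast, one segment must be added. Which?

Voiceless: /p/ (bilabial), /t/ (alveolar), /ʈ/ (retroflex), /q/ (uvular).
Voiced: /b/ (bilabial), /d/ (alveolar), /ɖ/ (retroflex), /ɟ/ (palatal), /ɢ/ (uvular).
The palatal row has no voiceless member, so the gap is the voiceless palatal stop /c/.

/c/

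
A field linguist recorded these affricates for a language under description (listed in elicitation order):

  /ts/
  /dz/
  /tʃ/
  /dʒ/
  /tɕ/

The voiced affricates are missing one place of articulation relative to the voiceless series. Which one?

alveolo-palatal

Voiceless: /ts/ (alveolar), /tʃ/ (postalveolar), /tɕ/ (alveolo-palatal).
Voiced: /dz/ (alveolar), /dʒ/ (postalveolar).
Every place of articulation has a voiced member except alveolo-palatal, where /dʑ/ would be expected.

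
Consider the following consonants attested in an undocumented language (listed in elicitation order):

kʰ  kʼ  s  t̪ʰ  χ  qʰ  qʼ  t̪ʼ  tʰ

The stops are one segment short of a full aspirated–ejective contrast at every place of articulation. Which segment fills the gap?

/tʼ/

place of articulation  aspirated  ejective
dental            t̪ʰ       t̪ʼ     
alveolar          tʰ        —       
velar             kʰ        kʼ      
uvular            qʰ        qʼ      
The alveolar row has no ejective member, so the gap is the ejective alveolar stop /tʼ/.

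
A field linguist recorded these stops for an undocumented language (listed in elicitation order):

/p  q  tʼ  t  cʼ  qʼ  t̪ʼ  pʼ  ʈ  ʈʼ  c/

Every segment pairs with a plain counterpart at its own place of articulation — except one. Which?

Bilabial: /p/ ~ /pʼ/
Alveolar: /t/ ~ /tʼ/
Retroflex: /ʈ/ ~ /ʈʼ/
Palatal: /c/ ~ /cʼ/
Uvular: /q/ ~ /qʼ/
Dental: only /t̪ʼ/ (ejective); no plain partner.
So /t̪ʼ/ is the unpaired segment.

/t̪ʼ/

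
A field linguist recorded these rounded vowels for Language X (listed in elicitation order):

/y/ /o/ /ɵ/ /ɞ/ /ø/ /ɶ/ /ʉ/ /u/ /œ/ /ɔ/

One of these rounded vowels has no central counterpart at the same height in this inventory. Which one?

High: /y/ ~ /ʉ/ ~ /u/
High-mid: /ø/ ~ /ɵ/ ~ /o/
Low-mid: /œ/ ~ /ɞ/ ~ /ɔ/
Low: only /ɶ/ (front); no central partner.
So /ɶ/ is the unpaired segment.

/ɶ/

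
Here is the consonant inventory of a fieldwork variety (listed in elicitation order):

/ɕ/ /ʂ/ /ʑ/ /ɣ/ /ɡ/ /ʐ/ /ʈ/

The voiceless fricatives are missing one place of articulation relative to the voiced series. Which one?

place of articulation  voiceless  voiced  
retroflex         ʂ         ʐ       
alveolo-palatal   ɕ         ʑ       
velar             —         ɣ       
Every place of articulation has a voiceless member except velar, where /x/ would be expected.

velar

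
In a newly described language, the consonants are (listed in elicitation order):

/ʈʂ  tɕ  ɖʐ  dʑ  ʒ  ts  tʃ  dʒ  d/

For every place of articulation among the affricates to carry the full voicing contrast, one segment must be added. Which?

alveolar: voiceless /ts/, voiced —.
postalveolar: voiceless /tʃ/, voiced /dʒ/.
retroflex: voiceless /ʈʂ/, voiced /ɖʐ/.
alveolo-palatal: voiceless /tɕ/, voiced /dʑ/.
The alveolar row has no voiced member, so the gap is the voiced alveolar affricate /dz/.

/dz/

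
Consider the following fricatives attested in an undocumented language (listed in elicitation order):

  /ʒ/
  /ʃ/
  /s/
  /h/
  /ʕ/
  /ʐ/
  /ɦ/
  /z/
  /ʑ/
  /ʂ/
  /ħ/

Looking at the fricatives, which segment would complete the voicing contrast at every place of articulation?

alveolar: voiceless /s/, voiced /z/.
postalveolar: voiceless /ʃ/, voiced /ʒ/.
retroflex: voiceless /ʂ/, voiced /ʐ/.
alveolo-palatal: voiceless —, voiced /ʑ/.
pharyngeal: voiceless /ħ/, voiced /ʕ/.
glottal: voiceless /h/, voiced /ɦ/.
The alveolo-palatal row has no voiceless member, so the gap is the voiceless alveolo-palatal fricative /ɕ/.

/ɕ/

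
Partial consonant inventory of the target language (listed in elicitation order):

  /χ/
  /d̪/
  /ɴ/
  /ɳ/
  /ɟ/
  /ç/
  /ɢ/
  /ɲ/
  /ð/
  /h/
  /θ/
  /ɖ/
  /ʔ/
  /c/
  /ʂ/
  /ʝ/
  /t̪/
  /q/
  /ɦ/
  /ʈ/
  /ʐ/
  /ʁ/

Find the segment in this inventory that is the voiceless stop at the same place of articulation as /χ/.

/χ/ is a voiceless uvular fricative.
The voiceless stop at the same place is a voiceless uvular stop — in this inventory, /q/.

/q/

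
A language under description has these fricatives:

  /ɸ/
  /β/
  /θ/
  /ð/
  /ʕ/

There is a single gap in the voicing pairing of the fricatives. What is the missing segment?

/ħ/

Voiceless: /ɸ/ (bilabial), /θ/ (dental).
Voiced: /β/ (bilabial), /ð/ (dental), /ʕ/ (pharyngeal).
The pharyngeal row has no voiceless member, so the gap is the voiceless pharyngeal fricative /ħ/.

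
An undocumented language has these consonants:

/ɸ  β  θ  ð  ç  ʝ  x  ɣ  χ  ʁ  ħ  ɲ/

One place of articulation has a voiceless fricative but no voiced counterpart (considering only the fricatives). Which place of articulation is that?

pharyngeal

place of articulation  voiceless  voiced  
bilabial          ɸ         β       
dental            θ         ð       
palatal           ç         ʝ       
velar             x         ɣ       
uvular            χ         ʁ       
pharyngeal        ħ         —       
Every place of articulation has a voiced member except pharyngeal, where /ʕ/ would be expected.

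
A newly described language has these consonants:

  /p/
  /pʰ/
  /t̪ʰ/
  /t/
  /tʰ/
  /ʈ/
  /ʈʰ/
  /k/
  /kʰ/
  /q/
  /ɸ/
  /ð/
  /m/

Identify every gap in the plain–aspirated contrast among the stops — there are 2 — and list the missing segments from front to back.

bilabial: plain /p/, aspirated /pʰ/.
dental: plain —, aspirated /t̪ʰ/.
alveolar: plain /t/, aspirated /tʰ/.
retroflex: plain /ʈ/, aspirated /ʈʰ/.
velar: plain /k/, aspirated /kʰ/.
uvular: plain /q/, aspirated —.
Gaps, from front to back: dental lacks plain (/t̪/); uvular lacks aspirated (/qʰ/).

/t̪/, /qʰ/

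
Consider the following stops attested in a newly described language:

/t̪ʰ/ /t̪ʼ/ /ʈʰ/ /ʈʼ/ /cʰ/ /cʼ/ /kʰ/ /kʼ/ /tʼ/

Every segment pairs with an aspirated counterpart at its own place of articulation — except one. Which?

/tʼ/

Dental: /t̪ʰ/ ~ /t̪ʼ/
Retroflex: /ʈʰ/ ~ /ʈʼ/
Palatal: /cʰ/ ~ /cʼ/
Velar: /kʰ/ ~ /kʼ/
Alveolar: only /tʼ/ (ejective); no aspirated partner.
So /tʼ/ is the unpaired segment.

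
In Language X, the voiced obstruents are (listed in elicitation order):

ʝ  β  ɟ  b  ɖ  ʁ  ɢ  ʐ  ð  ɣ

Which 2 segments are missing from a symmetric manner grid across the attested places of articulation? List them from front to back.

/d̪/, /ɡ/

bilabial: stop /b/, fricative /β/.
dental: stop —, fricative /ð/.
retroflex: stop /ɖ/, fricative /ʐ/.
palatal: stop /ɟ/, fricative /ʝ/.
velar: stop —, fricative /ɣ/.
uvular: stop /ɢ/, fricative /ʁ/.
Gaps, from front to back: dental lacks stop (/d̪/); velar lacks stop (/ɡ/).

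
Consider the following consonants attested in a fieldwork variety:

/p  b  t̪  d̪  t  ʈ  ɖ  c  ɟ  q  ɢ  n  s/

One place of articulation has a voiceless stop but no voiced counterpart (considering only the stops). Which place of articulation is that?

Voiceless: /p/ (bilabial), /t̪/ (dental), /t/ (alveolar), /ʈ/ (retroflex), /c/ (palatal), /q/ (uvular).
Voiced: /b/ (bilabial), /d̪/ (dental), /ɖ/ (retroflex), /ɟ/ (palatal), /ɢ/ (uvular).
Every place of articulation has a voiced member except alveolar, where /d/ would be expected.

alveolar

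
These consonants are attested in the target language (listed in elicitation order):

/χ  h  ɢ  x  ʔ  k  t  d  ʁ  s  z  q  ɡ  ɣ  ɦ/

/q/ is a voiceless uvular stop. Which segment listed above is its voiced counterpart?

The voiced counterpart is a voiced uvular stop — in this inventory, /ɢ/.

/ɢ/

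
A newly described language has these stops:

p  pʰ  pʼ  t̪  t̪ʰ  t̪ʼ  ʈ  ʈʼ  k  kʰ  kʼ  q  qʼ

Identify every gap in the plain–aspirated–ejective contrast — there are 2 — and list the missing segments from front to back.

/ʈʰ/, /qʰ/

Plain: /p/ (bilabial), /t̪/ (dental), /ʈ/ (retroflex), /k/ (velar), /q/ (uvular).
Aspirated: /pʰ/ (bilabial), /t̪ʰ/ (dental), /kʰ/ (velar).
Ejective: /pʼ/ (bilabial), /t̪ʼ/ (dental), /ʈʼ/ (retroflex), /kʼ/ (velar), /qʼ/ (uvular).
Gaps, from front to back: retroflex lacks aspirated (/ʈʰ/); uvular lacks aspirated (/qʰ/).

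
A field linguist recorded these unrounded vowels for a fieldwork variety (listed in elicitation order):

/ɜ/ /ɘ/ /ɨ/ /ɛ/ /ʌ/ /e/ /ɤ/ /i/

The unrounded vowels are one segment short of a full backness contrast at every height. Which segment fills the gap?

/ɯ/

height            front     central   back    
high              i         ɨ         —       
high-mid          e         ɘ         ɤ       
low-mid           ɛ         ɜ         ʌ       
The high row has no back member, so the gap is the high back unrounded vowel /ɯ/.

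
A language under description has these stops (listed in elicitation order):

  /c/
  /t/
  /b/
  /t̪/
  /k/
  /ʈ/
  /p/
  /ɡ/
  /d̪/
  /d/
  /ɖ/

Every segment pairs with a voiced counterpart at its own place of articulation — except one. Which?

/c/

Bilabial: /p/ ~ /b/
Dental: /t̪/ ~ /d̪/
Alveolar: /t/ ~ /d/
Retroflex: /ʈ/ ~ /ɖ/
Velar: /k/ ~ /ɡ/
Palatal: only /c/ (voiceless); no voiced partner.
So /c/ is the unpaired segment.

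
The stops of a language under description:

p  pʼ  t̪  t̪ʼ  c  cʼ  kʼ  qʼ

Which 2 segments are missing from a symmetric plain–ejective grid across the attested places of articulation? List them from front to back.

Plain: /p/ (bilabial), /t̪/ (dental), /c/ (palatal).
Ejective: /pʼ/ (bilabial), /t̪ʼ/ (dental), /cʼ/ (palatal), /kʼ/ (velar), /qʼ/ (uvular).
Gaps, from front to back: velar lacks plain (/k/); uvular lacks plain (/q/).

/k/, /q/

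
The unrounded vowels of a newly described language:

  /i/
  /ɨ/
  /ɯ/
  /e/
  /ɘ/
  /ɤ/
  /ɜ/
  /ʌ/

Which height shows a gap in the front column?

high: front /i/, central /ɨ/, back /ɯ/.
high-mid: front /e/, central /ɘ/, back /ɤ/.
low-mid: front —, central /ɜ/, back /ʌ/.
Every height has a front member except low-mid, where /ɛ/ would be expected.

low-mid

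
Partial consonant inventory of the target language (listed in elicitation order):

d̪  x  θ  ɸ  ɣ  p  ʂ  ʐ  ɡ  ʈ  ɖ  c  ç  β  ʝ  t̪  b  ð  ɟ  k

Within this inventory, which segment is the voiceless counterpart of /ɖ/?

/ʈ/

/ɖ/ is a voiced retroflex stop.
The voiceless counterpart is a voiceless retroflex stop — in this inventory, /ʈ/.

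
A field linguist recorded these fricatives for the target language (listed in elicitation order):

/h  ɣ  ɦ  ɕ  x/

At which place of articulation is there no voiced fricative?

alveolo-palatal

Voiceless: /ɕ/ (alveolo-palatal), /x/ (velar), /h/ (glottal).
Voiced: /ɣ/ (velar), /ɦ/ (glottal).
Every place of articulation has a voiced member except alveolo-palatal, where /ʑ/ would be expected.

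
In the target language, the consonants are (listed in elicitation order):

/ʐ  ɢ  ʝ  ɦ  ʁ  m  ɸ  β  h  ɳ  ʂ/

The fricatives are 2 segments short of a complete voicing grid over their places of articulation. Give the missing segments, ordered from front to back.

place of articulation  voiceless  voiced  
bilabial          ɸ         β       
retroflex         ʂ         ʐ       
palatal           —         ʝ       
uvular            —         ʁ       
glottal           h         ɦ       
Gaps, from front to back: palatal lacks voiceless (/ç/); uvular lacks voiceless (/χ/).

/ç/, /χ/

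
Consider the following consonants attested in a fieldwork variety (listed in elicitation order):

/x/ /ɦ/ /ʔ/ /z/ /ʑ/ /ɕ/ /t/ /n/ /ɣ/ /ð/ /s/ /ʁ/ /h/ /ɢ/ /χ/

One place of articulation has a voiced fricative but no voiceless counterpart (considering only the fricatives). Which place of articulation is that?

dental

Voiceless: /s/ (alveolar), /ɕ/ (alveolo-palatal), /x/ (velar), /χ/ (uvular), /h/ (glottal).
Voiced: /ð/ (dental), /z/ (alveolar), /ʑ/ (alveolo-palatal), /ɣ/ (velar), /ʁ/ (uvular), /ɦ/ (glottal).
Every place of articulation has a voiceless member except dental, where /θ/ would be expected.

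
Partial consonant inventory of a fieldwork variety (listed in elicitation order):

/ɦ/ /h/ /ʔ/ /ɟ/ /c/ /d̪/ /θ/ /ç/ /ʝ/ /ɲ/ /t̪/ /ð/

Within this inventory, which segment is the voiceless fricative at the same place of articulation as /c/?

/c/ is a voiceless palatal stop.
The voiceless fricative at the same place is a voiceless palatal fricative — in this inventory, /ç/.

/ç/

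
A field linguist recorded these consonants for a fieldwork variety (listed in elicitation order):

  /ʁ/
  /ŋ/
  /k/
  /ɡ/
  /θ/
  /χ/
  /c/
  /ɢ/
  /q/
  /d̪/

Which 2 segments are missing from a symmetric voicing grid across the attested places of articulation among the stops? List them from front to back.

/t̪/, /ɟ/

place of articulation  voiceless  voiced  
dental            —         d̪      
palatal           c         —       
velar             k         ɡ       
uvular            q         ɢ       
Gaps, from front to back: dental lacks voiceless (/t̪/); palatal lacks voiced (/ɟ/).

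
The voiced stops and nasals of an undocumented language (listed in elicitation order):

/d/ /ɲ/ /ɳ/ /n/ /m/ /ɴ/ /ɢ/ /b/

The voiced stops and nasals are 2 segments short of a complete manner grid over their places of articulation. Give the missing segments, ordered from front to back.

Oral stop: /b/ (bilabial), /d/ (alveolar), /ɢ/ (uvular).
Nasal: /m/ (bilabial), /n/ (alveolar), /ɳ/ (retroflex), /ɲ/ (palatal), /ɴ/ (uvular).
Gaps, from front to back: retroflex lacks oral stop (/ɖ/); palatal lacks oral stop (/ɟ/).

/ɖ/, /ɟ/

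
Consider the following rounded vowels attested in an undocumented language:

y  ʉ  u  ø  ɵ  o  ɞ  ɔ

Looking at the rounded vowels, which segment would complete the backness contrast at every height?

/œ/

height            front     central   back    
high              y         ʉ         u       
high-mid          ø         ɵ         o       
low-mid           —         ɞ         ɔ       
The low-mid row has no front member, so the gap is the low-mid front rounded vowel /œ/.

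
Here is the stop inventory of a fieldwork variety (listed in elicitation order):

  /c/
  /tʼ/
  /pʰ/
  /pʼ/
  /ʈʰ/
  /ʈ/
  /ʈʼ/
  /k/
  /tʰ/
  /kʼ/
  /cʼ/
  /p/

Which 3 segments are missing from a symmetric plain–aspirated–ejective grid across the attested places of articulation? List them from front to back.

/t/, /cʰ/, /kʰ/

bilabial: plain /p/, aspirated /pʰ/, ejective /pʼ/.
alveolar: plain —, aspirated /tʰ/, ejective /tʼ/.
retroflex: plain /ʈ/, aspirated /ʈʰ/, ejective /ʈʼ/.
palatal: plain /c/, aspirated —, ejective /cʼ/.
velar: plain /k/, aspirated —, ejective /kʼ/.
Gaps, from front to back: alveolar lacks plain (/t/); palatal lacks aspirated (/cʰ/); velar lacks aspirated (/kʰ/).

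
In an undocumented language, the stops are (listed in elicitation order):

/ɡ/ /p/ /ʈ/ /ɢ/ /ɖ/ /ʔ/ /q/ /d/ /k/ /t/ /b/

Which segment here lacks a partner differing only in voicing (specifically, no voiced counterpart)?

/ʔ/

Bilabial: /p/ ~ /b/
Alveolar: /t/ ~ /d/
Retroflex: /ʈ/ ~ /ɖ/
Velar: /k/ ~ /ɡ/
Uvular: /q/ ~ /ɢ/
Glottal: only /ʔ/ (voiceless); no voiced partner.
So /ʔ/ is the unpaired segment.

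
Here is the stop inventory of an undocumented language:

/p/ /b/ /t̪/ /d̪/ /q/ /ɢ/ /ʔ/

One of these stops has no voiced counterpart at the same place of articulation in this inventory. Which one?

Bilabial: /p/ ~ /b/
Dental: /t̪/ ~ /d̪/
Uvular: /q/ ~ /ɢ/
Glottal: only /ʔ/ (voiceless); no voiced partner.
So /ʔ/ is the unpaired segment.

/ʔ/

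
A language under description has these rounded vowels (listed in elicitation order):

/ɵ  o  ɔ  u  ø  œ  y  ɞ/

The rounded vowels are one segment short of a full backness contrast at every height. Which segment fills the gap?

/ʉ/

high: front /y/, central —, back /u/.
high-mid: front /ø/, central /ɵ/, back /o/.
low-mid: front /œ/, central /ɞ/, back /ɔ/.
The high row has no central member, so the gap is the high central rounded vowel /ʉ/.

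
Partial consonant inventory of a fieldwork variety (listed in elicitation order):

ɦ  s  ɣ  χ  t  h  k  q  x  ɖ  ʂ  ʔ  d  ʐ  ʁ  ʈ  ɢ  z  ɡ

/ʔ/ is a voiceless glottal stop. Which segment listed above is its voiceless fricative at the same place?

/h/

The voiceless fricative at the same place is a voiceless glottal fricative — in this inventory, /h/.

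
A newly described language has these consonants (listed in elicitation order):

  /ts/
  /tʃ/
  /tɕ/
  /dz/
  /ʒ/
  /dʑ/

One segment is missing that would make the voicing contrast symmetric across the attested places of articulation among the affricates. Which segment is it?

place of articulation  voiceless  voiced  
alveolar          ts        dz      
postalveolar      tʃ        —       
alveolo-palatal   tɕ        dʑ      
The postalveolar row has no voiced member, so the gap is the voiced postalveolar affricate /dʒ/.

/dʒ/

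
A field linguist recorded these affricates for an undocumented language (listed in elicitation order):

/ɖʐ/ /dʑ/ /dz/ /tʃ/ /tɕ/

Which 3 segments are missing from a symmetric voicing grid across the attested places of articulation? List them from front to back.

/ts/, /dʒ/, /ʈʂ/

place of articulation  voiceless  voiced  
alveolar          —         dz      
postalveolar      tʃ        —       
retroflex         —         ɖʐ      
alveolo-palatal   tɕ        dʑ      
Gaps, from front to back: alveolar lacks voiceless (/ts/); postalveolar lacks voiced (/dʒ/); retroflex lacks voiceless (/ʈʂ/).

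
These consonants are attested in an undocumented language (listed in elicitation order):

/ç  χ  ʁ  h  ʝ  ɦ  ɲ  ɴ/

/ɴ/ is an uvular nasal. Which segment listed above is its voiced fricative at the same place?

The voiced fricative at the same place is a voiced uvular fricative — in this inventory, /ʁ/.

/ʁ/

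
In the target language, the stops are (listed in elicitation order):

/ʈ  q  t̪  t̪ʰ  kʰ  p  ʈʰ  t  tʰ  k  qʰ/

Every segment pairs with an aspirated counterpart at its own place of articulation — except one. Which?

/p/

Dental: /t̪/ ~ /t̪ʰ/
Alveolar: /t/ ~ /tʰ/
Retroflex: /ʈ/ ~ /ʈʰ/
Velar: /k/ ~ /kʰ/
Uvular: /q/ ~ /qʰ/
Bilabial: only /p/ (plain); no aspirated partner.
So /p/ is the unpaired segment.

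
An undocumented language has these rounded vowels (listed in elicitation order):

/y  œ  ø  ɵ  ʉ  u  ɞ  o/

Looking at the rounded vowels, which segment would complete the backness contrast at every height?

/ɔ/

high: front /y/, central /ʉ/, back /u/.
high-mid: front /ø/, central /ɵ/, back /o/.
low-mid: front /œ/, central /ɞ/, back —.
The low-mid row has no back member, so the gap is the low-mid back rounded vowel /ɔ/.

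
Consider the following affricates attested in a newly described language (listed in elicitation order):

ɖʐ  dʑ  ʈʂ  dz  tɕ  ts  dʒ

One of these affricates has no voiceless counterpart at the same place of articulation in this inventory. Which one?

Alveolar: /ts/ ~ /dz/
Retroflex: /ʈʂ/ ~ /ɖʐ/
Alveolo-palatal: /tɕ/ ~ /dʑ/
Postalveolar: only /dʒ/ (voiced); no voiceless partner.
So /dʒ/ is the unpaired segment.

/dʒ/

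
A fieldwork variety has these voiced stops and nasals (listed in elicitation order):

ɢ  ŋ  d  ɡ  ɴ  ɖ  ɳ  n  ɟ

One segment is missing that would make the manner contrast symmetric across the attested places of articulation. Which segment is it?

/ɲ/

alveolar: oral stop /d/, nasal /n/.
retroflex: oral stop /ɖ/, nasal /ɳ/.
palatal: oral stop /ɟ/, nasal —.
velar: oral stop /ɡ/, nasal /ŋ/.
uvular: oral stop /ɢ/, nasal /ɴ/.
The palatal row has no nasal member, so the gap is the palatal nasal /ɲ/.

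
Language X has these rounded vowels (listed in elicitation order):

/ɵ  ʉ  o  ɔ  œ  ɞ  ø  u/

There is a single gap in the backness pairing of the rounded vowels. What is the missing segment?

Front: /ø/ (high-mid), /œ/ (low-mid).
Central: /ʉ/ (high), /ɵ/ (high-mid), /ɞ/ (low-mid).
Back: /u/ (high), /o/ (high-mid), /ɔ/ (low-mid).
The high row has no front member, so the gap is the high front rounded vowel /y/.

/y/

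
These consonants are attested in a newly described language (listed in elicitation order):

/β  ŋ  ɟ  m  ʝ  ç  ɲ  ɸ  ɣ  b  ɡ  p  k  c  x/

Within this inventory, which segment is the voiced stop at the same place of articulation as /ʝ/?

/ɟ/

/ʝ/ is a voiced palatal fricative.
The voiced stop at the same place is a voiced palatal stop — in this inventory, /ɟ/.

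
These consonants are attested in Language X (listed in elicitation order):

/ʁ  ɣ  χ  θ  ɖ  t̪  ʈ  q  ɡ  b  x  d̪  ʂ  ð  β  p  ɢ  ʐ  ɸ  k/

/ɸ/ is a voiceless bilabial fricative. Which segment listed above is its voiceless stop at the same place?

/p/

The voiceless stop at the same place is a voiceless bilabial stop — in this inventory, /p/.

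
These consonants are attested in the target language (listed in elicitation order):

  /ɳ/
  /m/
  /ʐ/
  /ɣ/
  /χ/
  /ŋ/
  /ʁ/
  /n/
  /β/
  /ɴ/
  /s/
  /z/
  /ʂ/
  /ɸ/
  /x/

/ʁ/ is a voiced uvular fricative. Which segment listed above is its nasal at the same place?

/ɴ/

The nasal at the same place is an uvular nasal — in this inventory, /ɴ/.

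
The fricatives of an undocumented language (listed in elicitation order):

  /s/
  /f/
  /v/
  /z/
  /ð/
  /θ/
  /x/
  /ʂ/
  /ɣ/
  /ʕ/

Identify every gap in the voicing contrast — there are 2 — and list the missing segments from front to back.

/ʐ/, /ħ/

Voiceless: /f/ (labiodental), /θ/ (dental), /s/ (alveolar), /ʂ/ (retroflex), /x/ (velar).
Voiced: /v/ (labiodental), /ð/ (dental), /z/ (alveolar), /ɣ/ (velar), /ʕ/ (pharyngeal).
Gaps, from front to back: retroflex lacks voiced (/ʐ/); pharyngeal lacks voiceless (/ħ/).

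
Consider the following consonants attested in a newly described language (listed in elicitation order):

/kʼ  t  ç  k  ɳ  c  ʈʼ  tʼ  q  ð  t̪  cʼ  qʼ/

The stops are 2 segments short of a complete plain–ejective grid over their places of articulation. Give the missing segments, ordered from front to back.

/t̪ʼ/, /ʈ/

Plain: /t̪/ (dental), /t/ (alveolar), /c/ (palatal), /k/ (velar), /q/ (uvular).
Ejective: /tʼ/ (alveolar), /ʈʼ/ (retroflex), /cʼ/ (palatal), /kʼ/ (velar), /qʼ/ (uvular).
Gaps, from front to back: dental lacks ejective (/t̪ʼ/); retroflex lacks plain (/ʈ/).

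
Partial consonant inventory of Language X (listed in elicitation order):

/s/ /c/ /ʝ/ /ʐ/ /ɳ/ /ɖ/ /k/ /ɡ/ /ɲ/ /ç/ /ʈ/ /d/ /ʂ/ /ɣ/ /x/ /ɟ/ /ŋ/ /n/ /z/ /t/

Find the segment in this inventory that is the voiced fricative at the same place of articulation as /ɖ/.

/ɖ/ is a voiced retroflex stop.
The voiced fricative at the same place is a voiced retroflex fricative — in this inventory, /ʐ/.

/ʐ/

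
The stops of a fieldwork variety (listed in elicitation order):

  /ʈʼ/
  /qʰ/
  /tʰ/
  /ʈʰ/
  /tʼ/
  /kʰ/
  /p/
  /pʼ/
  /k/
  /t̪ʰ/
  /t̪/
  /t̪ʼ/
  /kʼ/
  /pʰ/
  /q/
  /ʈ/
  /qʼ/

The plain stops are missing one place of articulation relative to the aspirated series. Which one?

bilabial: plain /p/, aspirated /pʰ/, ejective /pʼ/.
dental: plain /t̪/, aspirated /t̪ʰ/, ejective /t̪ʼ/.
alveolar: plain —, aspirated /tʰ/, ejective /tʼ/.
retroflex: plain /ʈ/, aspirated /ʈʰ/, ejective /ʈʼ/.
velar: plain /k/, aspirated /kʰ/, ejective /kʼ/.
uvular: plain /q/, aspirated /qʰ/, ejective /qʼ/.
Every place of articulation has a plain member except alveolar, where /t/ would be expected.

alveolar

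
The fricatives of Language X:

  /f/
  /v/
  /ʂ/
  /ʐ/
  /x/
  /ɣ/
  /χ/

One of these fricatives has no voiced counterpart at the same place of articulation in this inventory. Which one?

Labiodental: /f/ ~ /v/
Retroflex: /ʂ/ ~ /ʐ/
Velar: /x/ ~ /ɣ/
Uvular: only /χ/ (voiceless); no voiced partner.
So /χ/ is the unpaired segment.

/χ/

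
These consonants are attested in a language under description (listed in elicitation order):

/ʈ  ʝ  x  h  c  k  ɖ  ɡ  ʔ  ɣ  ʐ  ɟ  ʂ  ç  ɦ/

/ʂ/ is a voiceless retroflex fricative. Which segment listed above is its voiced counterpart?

/ʐ/

The voiced counterpart is a voiced retroflex fricative — in this inventory, /ʐ/.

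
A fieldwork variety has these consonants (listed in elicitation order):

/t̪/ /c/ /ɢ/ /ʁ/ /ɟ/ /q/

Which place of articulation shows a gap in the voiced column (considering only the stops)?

dental

place of articulation  voiceless  voiced  
dental            t̪        —       
palatal           c         ɟ       
uvular            q         ɢ       
Every place of articulation has a voiced member except dental, where /d̪/ would be expected.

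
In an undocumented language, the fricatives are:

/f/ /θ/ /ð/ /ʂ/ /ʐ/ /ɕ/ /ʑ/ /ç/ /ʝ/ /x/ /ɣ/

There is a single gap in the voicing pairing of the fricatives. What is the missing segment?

/v/

Voiceless: /f/ (labiodental), /θ/ (dental), /ʂ/ (retroflex), /ɕ/ (alveolo-palatal), /ç/ (palatal), /x/ (velar).
Voiced: /ð/ (dental), /ʐ/ (retroflex), /ʑ/ (alveolo-palatal), /ʝ/ (palatal), /ɣ/ (velar).
The labiodental row has no voiced member, so the gap is the voiced labiodental fricative /v/.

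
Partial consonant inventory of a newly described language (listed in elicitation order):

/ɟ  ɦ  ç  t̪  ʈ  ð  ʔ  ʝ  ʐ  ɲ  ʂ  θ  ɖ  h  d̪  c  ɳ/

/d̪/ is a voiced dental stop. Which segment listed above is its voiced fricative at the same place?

/ð/

The voiced fricative at the same place is a voiced dental fricative — in this inventory, /ð/.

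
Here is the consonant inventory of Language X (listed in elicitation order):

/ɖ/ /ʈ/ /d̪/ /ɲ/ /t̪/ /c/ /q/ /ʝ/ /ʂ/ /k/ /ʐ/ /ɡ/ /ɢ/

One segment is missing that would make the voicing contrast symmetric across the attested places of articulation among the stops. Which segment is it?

/ɟ/

place of articulation  voiceless  voiced  
dental            t̪        d̪      
retroflex         ʈ         ɖ       
palatal           c         —       
velar             k         ɡ       
uvular            q         ɢ       
The palatal row has no voiced member, so the gap is the voiced palatal stop /ɟ/.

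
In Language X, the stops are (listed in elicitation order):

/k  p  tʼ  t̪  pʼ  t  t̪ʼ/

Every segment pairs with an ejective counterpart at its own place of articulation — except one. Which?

Bilabial: /p/ ~ /pʼ/
Dental: /t̪/ ~ /t̪ʼ/
Alveolar: /t/ ~ /tʼ/
Velar: only /k/ (plain); no ejective partner.
So /k/ is the unpaired segment.

/k/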